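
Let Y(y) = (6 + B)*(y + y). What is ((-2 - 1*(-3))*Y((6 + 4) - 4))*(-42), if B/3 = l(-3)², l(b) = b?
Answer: -16632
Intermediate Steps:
B = 27 (B = 3*(-3)² = 3*9 = 27)
Y(y) = 66*y (Y(y) = (6 + 27)*(y + y) = 33*(2*y) = 66*y)
((-2 - 1*(-3))*Y((6 + 4) - 4))*(-42) = ((-2 - 1*(-3))*(66*((6 + 4) - 4)))*(-42) = ((-2 + 3)*(66*(10 - 4)))*(-42) = (1*(66*6))*(-42) = (1*396)*(-42) = 396*(-42) = -16632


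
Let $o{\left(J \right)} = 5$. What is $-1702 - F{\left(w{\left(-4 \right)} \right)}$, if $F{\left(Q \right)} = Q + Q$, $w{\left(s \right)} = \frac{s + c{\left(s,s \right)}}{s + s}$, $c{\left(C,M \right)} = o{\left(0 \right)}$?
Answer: $- \frac{6807}{4} \approx -1701.8$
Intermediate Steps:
$c{\left(C,M \right)} = 5$
$w{\left(s \right)} = \frac{5 + s}{2 s}$ ($w{\left(s \right)} = \frac{s + 5}{s + s} = \frac{5 + s}{2 s}$)
$F{\left(Q \right)} = 2 Q$
$-1702 - F{\left(w{\left(-4 \right)} \right)} = -1702 - 2 \frac{5 - 4}{2 \left(-4\right)} = -1702 - 2 \cdot \frac{1}{2} \left(- \frac{1}{4}\right) 1 = -1702 - 2 \left(- \frac{1}{8}\right) = -1702 - - \frac{1}{4} = -1702 + \frac{1}{4} = - \frac{6807}{4}$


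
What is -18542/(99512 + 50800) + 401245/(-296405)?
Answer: -6580787995/4455322836 ≈ -1.4771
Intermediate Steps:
-18542/(99512 + 50800) + 401245/(-296405) = -18542/150312 + 401245*(-1/296405) = -18542*1/150312 - 80249/59281 = -9271/75156 - 80249/59281 = -6580787995/4455322836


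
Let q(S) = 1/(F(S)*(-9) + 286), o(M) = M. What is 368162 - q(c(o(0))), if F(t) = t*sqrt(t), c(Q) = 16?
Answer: 106766981/290 ≈ 3.6816e+5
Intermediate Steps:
F(t) = t**(3/2)
q(S) = 1/(286 - 9*S**(3/2)) (q(S) = 1/(S**(3/2)*(-9) + 286) = 1/(-9*S**(3/2) + 286) = 1/(286 - 9*S**(3/2)))
368162 - q(c(o(0))) = 368162 - (-1)/(-286 + 9*16**(3/2)) = 368162 - (-1)/(-286 + 9*64) = 368162 - (-1)/(-286 + 576) = 368162 - (-1)/290 = 368162 - 1*(-1/290) = 368162 + 1/290 = 106766981/290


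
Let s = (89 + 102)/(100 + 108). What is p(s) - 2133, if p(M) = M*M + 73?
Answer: -89087359/43264 ≈ -2059.2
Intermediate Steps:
s = 191/208 ≈ 0.91827
p(M) = 73 + M**2 (p(M) = M**2 + 73 = 73 + M**2)
p(s) - 2133 = (73 + (191/208)**2) - 2133 = (73 + 36481/43264) - 2133 = 3194753/43264 - 2133 = -89087359/43264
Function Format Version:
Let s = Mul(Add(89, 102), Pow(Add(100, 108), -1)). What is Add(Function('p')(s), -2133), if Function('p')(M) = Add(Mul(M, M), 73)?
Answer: Rational(-89087359, 43264) ≈ -2059.2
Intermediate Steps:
s = Rational(191, 208) (s = Mul(191, Pow(208, -1)) = Mul(191, Rational(1, 208)) = Rational(191, 208) ≈ 0.91827)
Function('p')(M) = Add(73, Pow(M, 2)) (Function('p')(M) = Add(Pow(M, 2), 73) = Add(73, Pow(M, 2)))
Add(Function('p')(s), -2133) = Add(Add(73, Pow(Rational(191, 208), 2)), -2133) = Add(Add(73, Rational(36481, 43264)), -2133) = Add(Rational(3194753, 43264), -2133) = Rational(-89087359, 43264)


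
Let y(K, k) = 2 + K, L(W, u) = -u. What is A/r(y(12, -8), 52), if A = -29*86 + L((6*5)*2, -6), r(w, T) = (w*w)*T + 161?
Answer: -2488/10353 ≈ -0.24032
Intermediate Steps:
r(w, T) = 161 + T*w**2 (r(w, T) = w**2*T + 161 = T*w**2 + 161 = 161 + T*w**2)
A = -2488 (A = -29*86 - 1*(-6) = -2494 + 6 = -2488)
A/r(y(12, -8), 52) = -2488/(161 + 52*(2 + 12)**2) = -2488/(161 + 52*14**2) = -2488/(161 + 52*196) = -2488/(161 + 10192) = -2488/10353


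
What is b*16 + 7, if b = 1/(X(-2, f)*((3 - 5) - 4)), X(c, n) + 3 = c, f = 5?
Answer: 113/15 ≈ 7.5333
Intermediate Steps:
X(c, n) = -3 + c
b = 1/30 (b = 1/((-3 - 2)*((3 - 5) - 4)) = 1/(-5*(-2 - 4)) = 1/(-5*(-6)) = 1/30 ≈ 0.033333)
b*16 + 7 = (1/30)*16 + 7 = 8/15 + 7 = 113/15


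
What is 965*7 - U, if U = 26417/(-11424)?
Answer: 77195537/11424 ≈ 6757.3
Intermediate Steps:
U = -26417/11424 (U = 26417*(-1/11424) = -26417/11424 ≈ -2.3124)
965*7 - U = 965*7 - 1*(-26417/11424) = 6755 + 26417/11424 = 77195537/11424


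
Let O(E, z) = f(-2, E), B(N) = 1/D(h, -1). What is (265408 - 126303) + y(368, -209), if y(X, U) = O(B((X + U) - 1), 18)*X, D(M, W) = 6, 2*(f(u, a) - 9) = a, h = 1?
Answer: 427343/3 ≈ 1.4245e+5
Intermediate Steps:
f(u, a) = 9 + a/2
B(N) = 1/6
O(E, z) = 9 + E/2
y(X, U) = 109*X/12 (y(X, U) = (9 + (1/2)*(1/6))*X = (9 + 1/12)*X = 109*X/12)
(265408 - 126303) + y(368, -209) = (265408 - 126303) + (109/12)*368 = 139105 + 10028/3 = 427343/3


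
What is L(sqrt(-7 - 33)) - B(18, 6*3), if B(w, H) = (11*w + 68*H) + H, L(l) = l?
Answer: -1440 + 2*I*sqrt(10) ≈ -1440.0 + 6.3246*I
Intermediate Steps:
B(w, H) = 11*w + 69*H
L(sqrt(-7 - 33)) - B(18, 6*3) = sqrt(-7 - 33) - (11*18 + 69*(6*3)) = sqrt(-40) - (198 + 69*18) = 2*I*sqrt(10) - (198 + 1242) = 2*I*sqrt(10) - 1*1440 = 2*I*sqrt(10) - 1440 = -1440 + 2*I*sqrt(10)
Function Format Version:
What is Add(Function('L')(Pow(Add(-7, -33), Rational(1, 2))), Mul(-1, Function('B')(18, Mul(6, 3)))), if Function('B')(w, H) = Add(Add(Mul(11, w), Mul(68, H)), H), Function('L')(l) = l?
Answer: Add(-1440, Mul(2, I, Pow(10, Rational(1, 2)))) ≈ Add(-1440.0, Mul(6.3246, I))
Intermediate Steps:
Function('B')(w, H) = Add(Mul(11, w), Mul(69, H))
Add(Function('L')(Pow(Add(-7, -33), Rational(1, 2))), Mul(-1, Function('B')(18, Mul(6, 3)))) = Add(Pow(Add(-7, -33), Rational(1, 2)), Mul(-1, Add(Mul(11, 18), Mul(69, Mul(6, 3))))) = Add(Pow(-40, Rational(1, 2)), Mul(-1, Add(198, Mul(69, 18)))) = Add(Mul(2, I, Pow(10, Rational(1, 2))), Mul(-1, Add(198, 1242))) = Add(Mul(2, I, Pow(10, Rational(1, 2))), Mul(-1, 1440)) = Add(Mul(2, I, Pow(10, Rational(1, 2))), -1440) = Add(-1440, Mul(2, I, Pow(10, Rational(1, 2))))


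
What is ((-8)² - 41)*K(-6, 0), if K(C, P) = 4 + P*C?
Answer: 92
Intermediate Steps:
K(C, P) = 4 + C*P
((-8)² - 41)*K(-6, 0) = ((-8)² - 41)*(4 - 6*0) = (64 - 41)*(4 + 0) = 23*4 = 92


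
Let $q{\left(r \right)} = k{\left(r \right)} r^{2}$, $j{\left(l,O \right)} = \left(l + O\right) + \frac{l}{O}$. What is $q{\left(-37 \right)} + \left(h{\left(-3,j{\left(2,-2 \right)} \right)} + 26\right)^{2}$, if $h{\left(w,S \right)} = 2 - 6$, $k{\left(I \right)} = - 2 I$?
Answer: $101790$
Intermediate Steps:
$j{\left(l,O \right)} = O + l + \frac{l}{O}$ ($j{\left(l,O \right)} = \left(O + l\right) + \frac{l}{O} = O + l + \frac{l}{O}$)
$h{\left(w,S \right)} = -4$ ($h{\left(w,S \right)} = 2 - 6 = -4$)
$q{\left(r \right)} = - 2 r^{3}$ ($q{\left(r \right)} = - 2 r r^{2} = - 2 r^{3}$)
$q{\left(-37 \right)} + \left(h{\left(-3,j{\left(2,-2 \right)} \right)} + 26\right)^{2} = - 2 \left(-37\right)^{3} + \left(-4 + 26\right)^{2} = \left(-2\right) \left(-50653\right) + 22^{2} = 101306 + 484 = 101790$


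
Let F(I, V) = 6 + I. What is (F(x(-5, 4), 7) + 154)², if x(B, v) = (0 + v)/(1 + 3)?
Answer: 25921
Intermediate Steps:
x(B, v) = v/4
(F(x(-5, 4), 7) + 154)² = ((6 + (¼)*4) + 154)² = ((6 + 1) + 154)² = (7 + 154)² = 161² = 25921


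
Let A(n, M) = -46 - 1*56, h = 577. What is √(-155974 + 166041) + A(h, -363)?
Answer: -102 + √10067 ≈ -1.6656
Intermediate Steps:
A(n, M) = -102 (A(n, M) = -46 - 56 = -102)
√(-155974 + 166041) + A(h, -363) = √(-155974 + 166041) - 102 = √10067 - 102 = -102 + √10067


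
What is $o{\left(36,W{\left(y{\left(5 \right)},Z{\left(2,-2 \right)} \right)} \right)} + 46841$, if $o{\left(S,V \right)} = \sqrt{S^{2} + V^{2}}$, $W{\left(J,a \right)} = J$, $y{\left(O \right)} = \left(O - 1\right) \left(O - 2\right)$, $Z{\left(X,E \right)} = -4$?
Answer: $46841 + 12 \sqrt{10} \approx 46879.0$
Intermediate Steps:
$y{\left(O \right)} = \left(-1 + O\right) \left(-2 + O\right)$
$o{\left(36,W{\left(y{\left(5 \right)},Z{\left(2,-2 \right)} \right)} \right)} + 46841 = \sqrt{36^{2} + \left(2 + 5^{2} - 15\right)^{2}} + 46841 = \sqrt{1296 + \left(2 + 25 - 15\right)^{2}} + 46841 = \sqrt{1296 + 12^{2}} + 46841 = \sqrt{1296 + 144} + 46841 = \sqrt{1440} + 46841 = 12 \sqrt{10} + 46841 = 46841 + 12 \sqrt{10}$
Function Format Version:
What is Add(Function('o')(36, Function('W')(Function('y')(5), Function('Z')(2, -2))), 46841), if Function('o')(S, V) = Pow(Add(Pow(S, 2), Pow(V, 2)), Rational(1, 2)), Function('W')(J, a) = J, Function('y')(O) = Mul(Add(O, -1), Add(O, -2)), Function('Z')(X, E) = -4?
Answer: Add(46841, Mul(12, Pow(10, Rational(1, 2)))) ≈ 46879.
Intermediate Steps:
Function('y')(O) = Mul(Add(-1, O), Add(-2, O))
Add(Function('o')(36, Function('W')(Function('y')(5), Function('Z')(2, -2))), 46841) = Add(Pow(Add(Pow(36, 2), Pow(Add(2, Pow(5, 2), Mul(-3, 5)), 2)), Rational(1, 2)), 46841) = Add(Pow(Add(1296, Pow(Add(2, 25, -15), 2)), Rational(1, 2)), 46841) = Add(Pow(Add(1296, Pow(12, 2)), Rational(1, 2)), 46841) = Add(Pow(Add(1296, 144), Rational(1, 2)), 46841) = Add(Pow(1440, Rational(1, 2)), 46841) = Add(Mul(12, Pow(10, Rational(1, 2))), 46841) = Add(46841, Mul(12, Pow(10, Rational(1, 2))))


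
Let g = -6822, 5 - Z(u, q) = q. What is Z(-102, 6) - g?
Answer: 6821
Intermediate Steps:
Z(u, q) = 5 - q
Z(-102, 6) - g = (5 - 1*6) - 1*(-6822) = (5 - 6) + 6822 = -1 + 6822 = 6821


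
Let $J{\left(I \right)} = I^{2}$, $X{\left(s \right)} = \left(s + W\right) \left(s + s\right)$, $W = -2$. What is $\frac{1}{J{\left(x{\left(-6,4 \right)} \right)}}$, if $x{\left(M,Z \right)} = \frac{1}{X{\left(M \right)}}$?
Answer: $9216$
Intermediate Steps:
$X{\left(s \right)} = 2 s \left(-2 + s\right)$ ($X{\left(s \right)} = \left(s - 2\right) \left(s + s\right) = \left(-2 + s\right) 2 s = 2 s \left(-2 + s\right)$)
$x{\left(M,Z \right)} = \frac{1}{2 M \left(-2 + M\right)}$
$\frac{1}{J{\left(x{\left(-6,4 \right)} \right)}} = \frac{1}{\left(\frac{1}{2 \left(-6\right) \left(-2 - 6\right)}\right)^{2}} = \frac{1}{\left(\frac{1}{2} \left(- \frac{1}{6}\right) \frac{1}{-8}\right)^{2}} = \frac{1}{\left(\frac{1}{2} \left(- \frac{1}{6}\right) \left(- \frac{1}{8}\right)\right)^{2}} = \frac{1}{\left(\frac{1}{96}\right)^{2}} = \frac{1}{\frac{1}{9216}} = 9216$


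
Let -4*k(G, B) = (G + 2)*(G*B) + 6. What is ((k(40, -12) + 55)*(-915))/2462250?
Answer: -621407/328300 ≈ -1.8928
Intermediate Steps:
k(G, B) = -3/2 - B*G*(2 + G)/4 (k(G, B) = -((G + 2)*(G*B) + 6)/4 = -((2 + G)*(B*G) + 6)/4 = -(B*G*(2 + G) + 6)/4 = -(6 + B*G*(2 + G))/4 = -3/2 - B*G*(2 + G)/4)
((k(40, -12) + 55)*(-915))/2462250 = (((-3/2 - 1/2*(-12)*40 - 1/4*(-12)*40**2) + 55)*(-915))/2462250 = (((-3/2 + 240 - 1/4*(-12)*1600) + 55)*(-915))*(1/2462250) = (((-3/2 + 240 + 4800) + 55)*(-915))*(1/2462250) = ((10077/2 + 55)*(-915))*(1/2462250) = ((10187/2)*(-915))*(1/2462250) = -9321105/2*1/2462250 = -621407/328300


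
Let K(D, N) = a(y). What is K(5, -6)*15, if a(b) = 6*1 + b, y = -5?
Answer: 15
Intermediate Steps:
a(b) = 6 + b
K(D, N) = 1 (K(D, N) = 6 - 5 = 1)
K(5, -6)*15 = 1*15 = 15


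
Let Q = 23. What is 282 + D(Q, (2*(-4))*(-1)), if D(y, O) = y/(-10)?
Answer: 2797/10 ≈ 279.70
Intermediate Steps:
D(y, O) = -y/10 (D(y, O) = y*(-⅒) = -y/10)
282 + D(Q, (2*(-4))*(-1)) = 282 - ⅒*23 = 282 - 23/10 = 2797/10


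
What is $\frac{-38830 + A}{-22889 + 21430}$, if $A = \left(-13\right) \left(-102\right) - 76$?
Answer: $\frac{37580}{1459} \approx 25.757$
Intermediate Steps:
$A = 1250$ ($A = 1326 - 76 = 1250$)
$\frac{-38830 + A}{-22889 + 21430} = \frac{-38830 + 1250}{-22889 + 21430} = - \frac{37580}{-1459} = \left(-37580\right) \left(- \frac{1}{1459}\right) = \frac{37580}{1459}$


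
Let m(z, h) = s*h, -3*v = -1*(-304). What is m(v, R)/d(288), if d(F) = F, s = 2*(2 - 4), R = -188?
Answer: 47/18 ≈ 2.6111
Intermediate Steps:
v = -304/3 (v = -(-1)*(-304)/3 = -⅓*304 = -304/3 ≈ -101.33)
s = -4 (s = 2*(-2) = -4)
m(z, h) = -4*h
m(v, R)/d(288) = -4*(-188)/288 = 752*(1/288) = 47/18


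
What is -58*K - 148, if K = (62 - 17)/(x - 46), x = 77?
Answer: -7198/31 ≈ -232.19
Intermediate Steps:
K = 45/31 (K = (62 - 17)/(77 - 46) = 45/31 ≈ 1.4516)
-58*K - 148 = -58*45/31 - 148 = -2610/31 - 148 = -7198/31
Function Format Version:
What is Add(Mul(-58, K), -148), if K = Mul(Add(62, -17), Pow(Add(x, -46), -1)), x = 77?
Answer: Rational(-7198, 31) ≈ -232.19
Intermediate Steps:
K = Rational(45, 31) (K = Mul(Add(62, -17), Pow(Add(77, -46), -1)) = Mul(45, Pow(31, -1)) = Mul(45, Rational(1, 31)) = Rational(45, 31) ≈ 1.4516)
Add(Mul(-58, K), -148) = Add(Mul(-58, Rational(45, 31)), -148) = Add(Rational(-2610, 31), -148) = Rational(-7198, 31)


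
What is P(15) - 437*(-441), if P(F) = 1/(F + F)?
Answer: 5781511/30 ≈ 1.9272e+5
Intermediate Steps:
P(F) = 1/(2*F)
P(15) - 437*(-441) = (1/2)/15 - 437*(-441) = (1/2)*(1/15) + 192717 = 1/30 + 192717 = 5781511/30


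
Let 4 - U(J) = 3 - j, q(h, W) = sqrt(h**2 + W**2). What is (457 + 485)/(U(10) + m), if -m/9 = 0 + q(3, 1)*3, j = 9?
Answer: -942/719 - 12717*sqrt(10)/3595 ≈ -12.496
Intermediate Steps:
q(h, W) = sqrt(W**2 + h**2)
U(J) = 10 (U(J) = 4 - (3 - 1*9) = 4 - (3 - 9) = 4 - 1*(-6) = 4 + 6 = 10)
m = -27*sqrt(10) (m = -9*(0 + sqrt(1**2 + 3**2)*3) = -9*(0 + sqrt(1 + 9)*3) = -9*(0 + sqrt(10)*3) = -9*(0 + 3*sqrt(10)) = -27*sqrt(10) ≈ -85.381)
(457 + 485)/(U(10) + m) = (457 + 485)/(10 - 27*sqrt(10)) = 942/(10 - 27*sqrt(10))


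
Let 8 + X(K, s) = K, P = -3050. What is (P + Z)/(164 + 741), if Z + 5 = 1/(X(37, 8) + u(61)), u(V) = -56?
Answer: -82486/24435 ≈ -3.3757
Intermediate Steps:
X(K, s) = -8 + K
Z = -136/27 (Z = -5 + 1/((-8 + 37) - 56) = -5 + 1/(29 - 56) = -5 + 1/(-27) = -5 - 1/27 = -136/27 ≈ -5.0370)
(P + Z)/(164 + 741) = (-3050 - 136/27)/(164 + 741) = -82486/27/905 = -82486/27*1/905 = -82486/24435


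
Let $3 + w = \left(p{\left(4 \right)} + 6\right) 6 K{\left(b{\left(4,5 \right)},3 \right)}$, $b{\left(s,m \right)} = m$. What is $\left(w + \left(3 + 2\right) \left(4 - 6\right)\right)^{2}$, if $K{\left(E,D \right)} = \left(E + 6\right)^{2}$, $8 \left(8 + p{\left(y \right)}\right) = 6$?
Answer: $\frac{3389281}{4} \approx 8.4732 \cdot 10^{5}$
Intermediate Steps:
$p{\left(y \right)} = - \frac{29}{4}$ ($p{\left(y \right)} = -8 + \frac{1}{8} \cdot 6 = -8 + \frac{3}{4} = - \frac{29}{4}$)
$K{\left(E,D \right)} = \left(6 + E\right)^{2}$
$w = - \frac{1821}{2}$ ($w = -3 + \left(- \frac{29}{4} + 6\right) 6 \left(6 + 5\right)^{2} = -3 + \left(- \frac{5}{4}\right) 6 \cdot 11^{2} = -3 - \frac{1815}{2} = - \frac{1821}{2} \approx -910.5$)
$\left(w + \left(3 + 2\right) \left(4 - 6\right)\right)^{2} = \left(- \frac{1821}{2} + \left(3 + 2\right) \left(4 - 6\right)\right)^{2} = \left(- \frac{1821}{2} + 5 \left(-2\right)\right)^{2} = \left(- \frac{1821}{2} - 10\right)^{2} = \left(- \frac{1841}{2}\right)^{2} = \frac{3389281}{4}$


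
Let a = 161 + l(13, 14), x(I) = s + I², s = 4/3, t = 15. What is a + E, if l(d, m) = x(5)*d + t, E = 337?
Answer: 2566/3 ≈ 855.33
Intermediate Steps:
s = 4/3 (s = 4*(⅓) = 4/3 ≈ 1.3333)
x(I) = 4/3 + I²
l(d, m) = 15 + 79*d/3 (l(d, m) = (4/3 + 5²)*d + 15 = (4/3 + 25)*d + 15 = 79*d/3 + 15 = 15 + 79*d/3)
a = 1555/3 (a = 161 + (15 + (79/3)*13) = 161 + (15 + 1027/3) = 161 + 1072/3 = 1555/3 ≈ 518.33)
a + E = 1555/3 + 337 = 2566/3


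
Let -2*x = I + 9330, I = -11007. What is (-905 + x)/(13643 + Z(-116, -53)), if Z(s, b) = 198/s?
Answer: -3857/791195 ≈ -0.0048749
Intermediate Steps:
x = 1677/2 (x = -(-11007 + 9330)/2 = -1/2*(-1677) = 1677/2 ≈ 838.50)
(-905 + x)/(13643 + Z(-116, -53)) = (-905 + 1677/2)/(13643 + 198/(-116)) = -133/(2*(13643 + 198*(-1/116))) = -133/(2*(13643 - 99/58)) = -133/(2*791195/58) = -133/2*58/791195 = -3857/791195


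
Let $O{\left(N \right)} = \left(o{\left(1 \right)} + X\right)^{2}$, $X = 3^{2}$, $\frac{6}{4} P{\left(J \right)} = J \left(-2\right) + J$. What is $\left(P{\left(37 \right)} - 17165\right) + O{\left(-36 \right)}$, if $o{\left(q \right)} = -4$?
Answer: $- \frac{51494}{3} \approx -17165.0$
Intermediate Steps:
$P{\left(J \right)} = - \frac{2 J}{3}$ ($P{\left(J \right)} = \frac{2 \left(J \left(-2\right) + J\right)}{3} = \frac{2 \left(- 2 J + J\right)}{3} = \frac{2 \left(- J\right)}{3} = - \frac{2 J}{3}$)
$X = 9$
$O{\left(N \right)} = 25$ ($O{\left(N \right)} = \left(-4 + 9\right)^{2} = 5^{2} = 25$)
$\left(P{\left(37 \right)} - 17165\right) + O{\left(-36 \right)} = \left(\left(- \frac{2}{3}\right) 37 - 17165\right) + 25 = \left(- \frac{74}{3} - 17165\right) + 25 = - \frac{51569}{3} + 25 = - \frac{51494}{3}$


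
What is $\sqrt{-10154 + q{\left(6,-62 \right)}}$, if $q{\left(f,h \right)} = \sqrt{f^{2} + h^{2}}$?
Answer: $\sqrt{-10154 + 2 \sqrt{970}} \approx 100.46 i$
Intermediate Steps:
$\sqrt{-10154 + q{\left(6,-62 \right)}} = \sqrt{-10154 + \sqrt{6^{2} + \left(-62\right)^{2}}} = \sqrt{-10154 + \sqrt{36 + 3844}} = \sqrt{-10154 + \sqrt{3880}} = \sqrt{-10154 + 2 \sqrt{970}}$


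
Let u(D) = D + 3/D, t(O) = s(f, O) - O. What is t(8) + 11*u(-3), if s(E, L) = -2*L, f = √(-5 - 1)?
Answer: -68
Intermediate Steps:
f = I*√6 (f = √(-6) = I*√6 ≈ 2.4495*I)
t(O) = -3*O (t(O) = -2*O - O = -3*O)
t(8) + 11*u(-3) = -3*8 + 11*(-3 + 3/(-3)) = -24 + 11*(-3 + 3*(-⅓)) = -24 + 11*(-3 - 1) = -24 + 11*(-4) = -24 - 44 = -68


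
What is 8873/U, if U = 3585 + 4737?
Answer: 467/438 ≈ 1.0662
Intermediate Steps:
U = 8322
8873/U = 8873/8322 = 8873*(1/8322) = 467/438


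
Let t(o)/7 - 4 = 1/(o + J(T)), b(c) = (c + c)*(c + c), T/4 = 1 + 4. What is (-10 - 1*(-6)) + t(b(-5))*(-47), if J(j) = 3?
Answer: -136289/103 ≈ -1323.2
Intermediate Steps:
T = 20 (T = 4*(1 + 4) = 4*5 = 20)
b(c) = 4*c² (b(c) = (2*c)*(2*c) = 4*c²)
t(o) = 28 + 7/(3 + o) (t(o) = 28 + 7/(o + 3) = 28 + 7/(3 + o))
(-10 - 1*(-6)) + t(b(-5))*(-47) = (-10 - 1*(-6)) + (7*(13 + 4*(4*(-5)²))/(3 + 4*(-5)²))*(-47) = (-10 + 6) + (7*(13 + 4*(4*25))/(3 + 4*25))*(-47) = -4 + (7*(13 + 4*100)/(3 + 100))*(-47) = -4 + (7*(13 + 400)/103)*(-47) = -4 + (7*(1/103)*413)*(-47) = -4 + (2891/103)*(-47) = -4 - 135877/103 = -136289/103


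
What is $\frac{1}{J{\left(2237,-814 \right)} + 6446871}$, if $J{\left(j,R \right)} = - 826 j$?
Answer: $\frac{1}{4599109} \approx 2.1743 \cdot 10^{-7}$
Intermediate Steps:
$\frac{1}{J{\left(2237,-814 \right)} + 6446871} = \frac{1}{\left(-826\right) 2237 + 6446871} = \frac{1}{-1847762 + 6446871} = \frac{1}{4599109}$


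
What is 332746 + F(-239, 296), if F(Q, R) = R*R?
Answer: 420362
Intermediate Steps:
F(Q, R) = R²
332746 + F(-239, 296) = 332746 + 296² = 332746 + 87616 = 420362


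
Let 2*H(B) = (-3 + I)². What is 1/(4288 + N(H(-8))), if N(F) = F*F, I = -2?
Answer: 4/17777 ≈ 0.00022501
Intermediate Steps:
H(B) = 25/2 (H(B) = (-3 - 2)²/2 = (½)*(-5)² = (½)*25 = 25/2)
N(F) = F²
1/(4288 + N(H(-8))) = 1/(4288 + (25/2)²) = 1/(4288 + 625/4) = 1/(17777/4) = 4/17777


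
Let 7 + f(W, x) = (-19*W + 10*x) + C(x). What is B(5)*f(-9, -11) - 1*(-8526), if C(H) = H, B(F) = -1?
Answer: 8483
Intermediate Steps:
f(W, x) = -7 - 19*W + 11*x (f(W, x) = -7 + ((-19*W + 10*x) + x) = -7 + (-19*W + 11*x) = -7 - 19*W + 11*x)
B(5)*f(-9, -11) - 1*(-8526) = -(-7 - 19*(-9) + 11*(-11)) - 1*(-8526) = -(-7 + 171 - 121) + 8526 = -1*43 + 8526 = -43 + 8526 = 8483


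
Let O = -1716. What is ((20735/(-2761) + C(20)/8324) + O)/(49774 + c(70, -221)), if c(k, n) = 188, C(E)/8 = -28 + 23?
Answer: -900245191/26096701422 ≈ -0.034496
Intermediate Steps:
C(E) = -40 (C(E) = 8*(-28 + 23) = 8*(-5) = -40)
((20735/(-2761) + C(20)/8324) + O)/(49774 + c(70, -221)) = ((20735/(-2761) - 40/8324) - 1716)/(49774 + 188) = ((20735*(-1/2761) - 40*1/8324) - 1716)/49962 = ((-1885/251 - 10/2081) - 1716)*(1/49962) = (-3925195/522331 - 1716)*(1/49962) = -900245191/522331*1/49962 = -900245191/26096701422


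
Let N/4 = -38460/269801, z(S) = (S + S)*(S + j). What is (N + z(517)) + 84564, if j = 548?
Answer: 319922857134/269801 ≈ 1.1858e+6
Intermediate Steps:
z(S) = 2*S*(548 + S) (z(S) = (S + S)*(S + 548) = (2*S)*(548 + S) = 2*S*(548 + S))
N = -153840/269801 (N = 4*(-38460/269801) = -153840/269801 ≈ -0.57020)
(N + z(517)) + 84564 = (-153840/269801 + 2*517*(548 + 517)) + 84564 = (-153840/269801 + 2*517*1065) + 84564 = (-153840/269801 + 1101210) + 84564 = 297107405370/269801 + 84564 = 319922857134/269801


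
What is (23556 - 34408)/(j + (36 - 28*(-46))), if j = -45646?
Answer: 5426/22161 ≈ 0.24484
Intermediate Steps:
(23556 - 34408)/(j + (36 - 28*(-46))) = (23556 - 34408)/(-45646 + (36 - 28*(-46))) = -10852/(-45646 + (36 + 1288)) = -10852/(-45646 + 1324) = -10852/(-44322) = -10852*(-1/44322) = 5426/22161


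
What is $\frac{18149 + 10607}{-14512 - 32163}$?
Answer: $- \frac{28756}{46675} \approx -0.61609$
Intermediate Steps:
$\frac{18149 + 10607}{-14512 - 32163} = \frac{28756}{-46675} = 28756 \left(- \frac{1}{46675}\right) = - \frac{28756}{46675}$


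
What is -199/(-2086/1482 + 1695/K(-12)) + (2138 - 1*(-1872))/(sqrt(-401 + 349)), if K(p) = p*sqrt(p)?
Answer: (15335736*I + 16729720*sqrt(13) - 279807775*I*sqrt(39))/(13*(8344*I + 139555*sqrt(3))) ≈ 0.16827 - 551.21*I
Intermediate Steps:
K(p) = p**(3/2)
-199/(-2086/1482 + 1695/K(-12)) + (2138 - 1*(-1872))/(sqrt(-401 + 349)) = -199/(-2086/1482 + 1695/((-12)**(3/2))) + (2138 - 1*(-1872))/(sqrt(-401 + 349)) = -199/(-2086*1/1482 + 1695/((-24*I*sqrt(3)))) + (2138 + 1872)/(sqrt(-52)) = -199/(-1043/741 + 1695*(I*sqrt(3)/72)) + 4010/((2*I*sqrt(13))) = -199/(-1043/741 + 565*I*sqrt(3)/24) + 4010*(-I*sqrt(13)/26) = -199/(-1043/741 + 565*I*sqrt(3)/24) - 2005*I*sqrt(13)/13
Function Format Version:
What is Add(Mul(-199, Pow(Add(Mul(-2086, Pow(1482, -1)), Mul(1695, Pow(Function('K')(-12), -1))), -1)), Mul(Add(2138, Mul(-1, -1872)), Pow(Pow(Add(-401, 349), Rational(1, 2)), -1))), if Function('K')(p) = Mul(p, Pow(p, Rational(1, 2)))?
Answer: Mul(Rational(1, 13), Pow(Add(Mul(8344, I), Mul(139555, Pow(3, Rational(1, 2)))), -1), Add(Mul(15335736, I), Mul(16729720, Pow(13, Rational(1, 2))), Mul(-279807775, I, Pow(39, Rational(1, 2))))) ≈ Add(0.16827, Mul(-551.21, I))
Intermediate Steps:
Function('K')(p) = Pow(p, Rational(3, 2))
Add(Mul(-199, Pow(Add(Mul(-2086, Pow(1482, -1)), Mul(1695, Pow(Function('K')(-12), -1))), -1)), Mul(Add(2138, Mul(-1, -1872)), Pow(Pow(Add(-401, 349), Rational(1, 2)), -1))) = Add(Mul(-199, Pow(Add(Mul(-2086, Pow(1482, -1)), Mul(1695, Pow(Pow(-12, Rational(3, 2)), -1))), -1)), Mul(Add(2138, Mul(-1, -1872)), Pow(Pow(Add(-401, 349), Rational(1, 2)), -1))) = Add(Mul(-199, Pow(Add(Mul(-2086, Rational(1, 1482)), Mul(1695, Pow(Mul(-24, I, Pow(3, Rational(1, 2))), -1))), -1)), Mul(Add(2138, 1872), Pow(Pow(-52, Rational(1, 2)), -1))) = Add(Mul(-199, Pow(Add(Rational(-1043, 741), Mul(1695, Mul(Rational(1, 72), I, Pow(3, Rational(1, 2))))), -1)), Mul(4010, Pow(Mul(2, I, Pow(13, Rational(1, 2))), -1))) = Add(Mul(-199, Pow(Add(Rational(-1043, 741), Mul(Rational(565, 24), I, Pow(3, Rational(1, 2)))), -1)), Mul(4010, Mul(Rational(-1, 26), I, Pow(13, Rational(1, 2))))) = Add(Mul(-199, Pow(Add(Rational(-1043, 741), Mul(Rational(565, 24), I, Pow(3, Rational(1, 2)))), -1)), Mul(Rational(-2005, 13), I, Pow(13, Rational(1, 2))))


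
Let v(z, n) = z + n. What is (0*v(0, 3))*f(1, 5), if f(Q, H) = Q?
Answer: 0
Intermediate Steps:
v(z, n) = n + z
(0*v(0, 3))*f(1, 5) = (0*(3 + 0))*1 = (0*3)*1 = 0*1 = 0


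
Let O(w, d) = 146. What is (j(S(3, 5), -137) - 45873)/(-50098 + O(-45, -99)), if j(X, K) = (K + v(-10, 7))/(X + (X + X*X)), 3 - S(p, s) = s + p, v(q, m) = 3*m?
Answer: 688211/749280 ≈ 0.91850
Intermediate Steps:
S(p, s) = 3 - p - s (S(p, s) = 3 - (s + p) = 3 - (p + s) = 3 + (-p - s) = 3 - p - s)
j(X, K) = (21 + K)/(X² + 2*X) (j(X, K) = (K + 3*7)/(X + (X + X*X)) = (K + 21)/(X + (X + X²)) = (21 + K)/(X² + 2*X))
(j(S(3, 5), -137) - 45873)/(-50098 + O(-45, -99)) = ((21 - 137)/((3 - 1*3 - 1*5)*(2 + (3 - 1*3 - 1*5))) - 45873)/(-50098 + 146) = (-116/(3 - 3 - 5*(2 + (3 - 3 - 5))) - 45873)/(-49952) = (-116/(-5*(2 - 5)) - 45873)*(-1/49952) = (-⅕*(-116)/(-3) - 45873)*(-1/49952) = (-⅕*(-⅓)*(-116) - 45873)*(-1/49952) = (-116/15 - 45873)*(-1/49952) = -688211/15*(-1/49952) = 688211/749280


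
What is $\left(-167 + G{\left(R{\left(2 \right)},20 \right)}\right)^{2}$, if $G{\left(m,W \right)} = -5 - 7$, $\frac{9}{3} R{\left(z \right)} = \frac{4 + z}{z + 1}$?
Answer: $32041$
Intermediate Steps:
$R{\left(z \right)} = \frac{4 + z}{3 \left(1 + z\right)}$ ($R{\left(z \right)} = \frac{\left(4 + z\right) \frac{1}{z + 1}}{3} = \frac{\left(4 + z\right) \frac{1}{1 + z}}{3} = \frac{\frac{1}{1 + z} \left(4 + z\right)}{3} = \frac{4 + z}{3 \left(1 + z\right)}$)
$G{\left(m,W \right)} = -12$
$\left(-167 + G{\left(R{\left(2 \right)},20 \right)}\right)^{2} = \left(-167 - 12\right)^{2} = \left(-179\right)^{2} = 32041$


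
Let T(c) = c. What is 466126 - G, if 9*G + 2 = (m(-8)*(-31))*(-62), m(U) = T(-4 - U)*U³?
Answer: 903488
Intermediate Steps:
m(U) = U³*(-4 - U) (m(U) = (-4 - U)*U³ = U³*(-4 - U))
G = -437362 (G = -2/9 + ((((-8)³*(-4 - 1*(-8)))*(-31))*(-62))/9 = -2/9 + ((-512*(-4 + 8)*(-31))*(-62))/9 = -2/9 + ((-512*4*(-31))*(-62))/9 = -2/9 + (-2048*(-31)*(-62))/9 = -2/9 + (63488*(-62))/9 = -2/9 + (⅑)*(-3936256) = -2/9 - 3936256/9 = -437362)
466126 - G = 466126 - 1*(-437362) = 466126 + 437362 = 903488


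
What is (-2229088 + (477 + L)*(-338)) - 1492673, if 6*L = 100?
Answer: -11665861/3 ≈ -3.8886e+6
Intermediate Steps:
L = 50/3 (L = (⅙)*100 = 50/3 ≈ 16.667)
(-2229088 + (477 + L)*(-338)) - 1492673 = (-2229088 + (477 + 50/3)*(-338)) - 1492673 = (-2229088 + (1481/3)*(-338)) - 1492673 = (-2229088 - 500578/3) - 1492673 = -7187842/3 - 1492673 = -11665861/3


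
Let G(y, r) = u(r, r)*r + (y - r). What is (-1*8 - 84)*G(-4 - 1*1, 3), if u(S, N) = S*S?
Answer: -1748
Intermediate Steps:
u(S, N) = S**2
G(y, r) = y + r**3 - r (G(y, r) = r**2*r + (y - r) = r**3 + (y - r) = y + r**3 - r)
(-1*8 - 84)*G(-4 - 1*1, 3) = (-1*8 - 84)*((-4 - 1*1) + 3**3 - 1*3) = (-8 - 84)*((-4 - 1) + 27 - 3) = -92*(-5 + 27 - 3) = -92*19 = -1748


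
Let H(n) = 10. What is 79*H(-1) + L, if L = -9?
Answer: 781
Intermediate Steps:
79*H(-1) + L = 79*10 - 9 = 790 - 9 = 781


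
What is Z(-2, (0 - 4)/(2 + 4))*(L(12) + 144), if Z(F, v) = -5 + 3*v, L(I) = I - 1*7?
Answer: -1043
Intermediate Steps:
L(I) = -7 + I (L(I) = I - 7 = -7 + I)
Z(-2, (0 - 4)/(2 + 4))*(L(12) + 144) = (-5 + 3*((0 - 4)/(2 + 4)))*((-7 + 12) + 144) = (-5 + 3*(-4/6))*(5 + 144) = (-5 + 3*(-4*1/6))*149 = (-5 + 3*(-2/3))*149 = (-5 - 2)*149 = -7*149 = -1043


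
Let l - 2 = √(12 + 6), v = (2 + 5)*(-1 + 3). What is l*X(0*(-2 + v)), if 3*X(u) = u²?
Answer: 0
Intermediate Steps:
v = 14 (v = 7*2 = 14)
l = 2 + 3*√2 (l = 2 + √(12 + 6) = 2 + √18 = 2 + 3*√2 ≈ 6.2426)
X(u) = u²/3
l*X(0*(-2 + v)) = (2 + 3*√2)*((0*(-2 + 14))²/3) = (2 + 3*√2)*((0*12)²/3) = (2 + 3*√2)*((⅓)*0²) = (2 + 3*√2)*((⅓)*0) = (2 + 3*√2)*0 = 0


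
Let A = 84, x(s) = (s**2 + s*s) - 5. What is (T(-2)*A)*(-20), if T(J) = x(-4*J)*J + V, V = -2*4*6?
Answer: 493920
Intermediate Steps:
x(s) = -5 + 2*s**2 (x(s) = (s**2 + s**2) - 5 = 2*s**2 - 5 = -5 + 2*s**2)
V = -48 (V = -8*6 = -48)
T(J) = -48 + J*(-5 + 32*J**2) (T(J) = (-5 + 2*(-4*J)**2)*J - 48 = (-5 + 2*(16*J**2))*J - 48 = (-5 + 32*J**2)*J - 48 = J*(-5 + 32*J**2) - 48 = -48 + J*(-5 + 32*J**2))
(T(-2)*A)*(-20) = ((-48 - 2*(-5 + 32*(-2)**2))*84)*(-20) = ((-48 - 2*(-5 + 32*4))*84)*(-20) = ((-48 - 2*(-5 + 128))*84)*(-20) = ((-48 - 2*123)*84)*(-20) = ((-48 - 246)*84)*(-20) = -294*84*(-20) = -24696*(-20) = 493920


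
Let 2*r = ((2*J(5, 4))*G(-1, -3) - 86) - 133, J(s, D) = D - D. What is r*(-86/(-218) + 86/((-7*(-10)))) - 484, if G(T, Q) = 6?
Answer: -2524484/3815 ≈ -661.73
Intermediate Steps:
J(s, D) = 0
r = -219/2 (r = (((2*0)*6 - 86) - 133)/2 = ((0*6 - 86) - 133)/2 = ((0 - 86) - 133)/2 = (-86 - 133)/2 = (½)*(-219) = -219/2 ≈ -109.50)
r*(-86/(-218) + 86/((-7*(-10)))) - 484 = -219*(-86/(-218) + 86/((-7*(-10))))/2 - 484 = -219*(-86*(-1/218) + 86/70)/2 - 484 = -219*(43/109 + 86*(1/70))/2 - 484 = -219*(43/109 + 43/35)/2 - 484 = -219/2*6192/3815 - 484 = -678024/3815 - 484 = -2524484/3815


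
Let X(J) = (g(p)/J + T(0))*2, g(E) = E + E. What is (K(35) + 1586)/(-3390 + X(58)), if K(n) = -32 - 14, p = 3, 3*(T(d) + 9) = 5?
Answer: -33495/74047 ≈ -0.45235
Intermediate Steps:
T(d) = -22/3 (T(d) = -9 + (1/3)*5 = -9 + 5/3 = -22/3)
g(E) = 2*E
K(n) = -46
X(J) = -44/3 + 12/J (X(J) = ((2*3)/J - 22/3)*2 = (6/J - 22/3)*2 = (-22/3 + 6/J)*2 = -44/3 + 12/J)
(K(35) + 1586)/(-3390 + X(58)) = (-46 + 1586)/(-3390 + (-44/3 + 12/58)) = 1540/(-3390 + (-44/3 + 12*(1/58))) = 1540/(-3390 + (-44/3 + 6/29)) = 1540/(-3390 - 1258/87) = 1540/(-296188/87) = 1540*(-87/296188) = -33495/74047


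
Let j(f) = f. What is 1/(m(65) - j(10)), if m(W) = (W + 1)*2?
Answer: 1/122 ≈ 0.0081967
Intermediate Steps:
m(W) = 2 + 2*W (m(W) = (1 + W)*2 = 2 + 2*W)
1/(m(65) - j(10)) = 1/((2 + 2*65) - 1*10) = 1/((2 + 130) - 10) = 1/(132 - 10) = 1/122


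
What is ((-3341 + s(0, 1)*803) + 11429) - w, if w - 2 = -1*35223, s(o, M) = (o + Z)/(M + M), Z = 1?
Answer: 87421/2 ≈ 43711.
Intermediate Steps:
s(o, M) = (1 + o)/(2*M) (s(o, M) = (o + 1)/(M + M) = (1 + o)/((2*M)) = (1 + o)*(1/(2*M)) = (1 + o)/(2*M))
w = -35221 (w = 2 - 1*35223 = 2 - 35223 = -35221)
((-3341 + s(0, 1)*803) + 11429) - w = ((-3341 + ((½)*(1 + 0)/1)*803) + 11429) - 1*(-35221) = ((-3341 + ((½)*1*1)*803) + 11429) + 35221 = ((-3341 + (½)*803) + 11429) + 35221 = ((-3341 + 803/2) + 11429) + 35221 = (-5879/2 + 11429) + 35221 = 16979/2 + 35221 = 87421/2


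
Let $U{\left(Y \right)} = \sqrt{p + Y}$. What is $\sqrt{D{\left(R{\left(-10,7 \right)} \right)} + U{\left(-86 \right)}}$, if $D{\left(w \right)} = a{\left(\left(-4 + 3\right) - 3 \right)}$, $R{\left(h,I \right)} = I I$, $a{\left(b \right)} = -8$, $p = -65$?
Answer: $\sqrt{-8 + i \sqrt{151}} \approx 1.8252 + 3.3662 i$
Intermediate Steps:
$R{\left(h,I \right)} = I^{2}$
$U{\left(Y \right)} = \sqrt{-65 + Y}$
$D{\left(w \right)} = -8$
$\sqrt{D{\left(R{\left(-10,7 \right)} \right)} + U{\left(-86 \right)}} = \sqrt{-8 + \sqrt{-65 - 86}} = \sqrt{-8 + \sqrt{-151}} = \sqrt{-8 + i \sqrt{151}}$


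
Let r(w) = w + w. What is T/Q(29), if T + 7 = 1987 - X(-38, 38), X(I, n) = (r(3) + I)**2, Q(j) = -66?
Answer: -478/33 ≈ -14.485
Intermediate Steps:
r(w) = 2*w
X(I, n) = (6 + I)**2 (X(I, n) = (2*3 + I)**2 = (6 + I)**2)
T = 956 (T = -7 + (1987 - (6 - 38)**2) = -7 + (1987 - 1*(-32)**2) = -7 + (1987 - 1*1024) = -7 + (1987 - 1024) = -7 + 963 = 956)
T/Q(29) = 956/(-66) = 956*(-1/66) = -478/33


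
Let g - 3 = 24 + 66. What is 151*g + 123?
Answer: 14166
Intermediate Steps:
g = 93 (g = 3 + (24 + 66) = 3 + 90 = 93)
151*g + 123 = 151*93 + 123 = 14043 + 123 = 14166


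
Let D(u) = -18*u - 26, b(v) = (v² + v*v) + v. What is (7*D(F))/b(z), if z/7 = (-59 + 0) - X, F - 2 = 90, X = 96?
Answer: -1682/336195 ≈ -0.0050030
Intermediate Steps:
F = 92 (F = 2 + 90 = 92)
z = -1085 (z = 7*((-59 + 0) - 1*96) = 7*(-59 - 96) = 7*(-155) = -1085)
b(v) = v + 2*v² (b(v) = (v² + v²) + v = 2*v² + v = v + 2*v²)
D(u) = -26 - 18*u
(7*D(F))/b(z) = (7*(-26 - 18*92))/((-1085*(1 + 2*(-1085)))) = (7*(-26 - 1656))/((-1085*(1 - 2170))) = (7*(-1682))/((-1085*(-2169))) = -11774/2353365 = -11774*1/2353365 = -1682/336195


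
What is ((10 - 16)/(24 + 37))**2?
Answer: 36/3721 ≈ 0.0096748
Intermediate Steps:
((10 - 16)/(24 + 37))**2 = (-6/61)**2 = 36/3721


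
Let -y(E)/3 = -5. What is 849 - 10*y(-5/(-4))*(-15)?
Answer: 3099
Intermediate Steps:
y(E) = 15 (y(E) = -3*(-5) = 15)
849 - 10*y(-5/(-4))*(-15) = 849 - 10*15*(-15) = 849 - 150*(-15) = 849 + 2250 = 3099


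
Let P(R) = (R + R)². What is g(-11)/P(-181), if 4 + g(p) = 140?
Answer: 34/32761 ≈ 0.0010378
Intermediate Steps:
P(R) = 4*R² (P(R) = (2*R)² = 4*R²)
g(p) = 136 (g(p) = -4 + 140 = 136)
g(-11)/P(-181) = 136/((4*(-181)²)) = 136/((4*32761)) = 136/131044 = 136*(1/131044) = 34/32761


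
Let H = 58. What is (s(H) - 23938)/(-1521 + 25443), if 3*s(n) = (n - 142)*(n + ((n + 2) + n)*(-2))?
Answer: -351/443 ≈ -0.79233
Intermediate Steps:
s(n) = (-142 + n)*(-4 - 3*n)/3 (s(n) = ((n - 142)*(n + ((n + 2) + n)*(-2)))/3 = ((-142 + n)*(n + ((2 + n) + n)*(-2)))/3 = ((-142 + n)*(n + (2 + 2*n)*(-2)))/3 = ((-142 + n)*(n + (-4 - 4*n)))/3 = ((-142 + n)*(-4 - 3*n))/3 = (-142 + n)*(-4 - 3*n)/3)
(s(H) - 23938)/(-1521 + 25443) = ((568/3 - 1*58² + (422/3)*58) - 23938)/(-1521 + 25443) = ((568/3 - 1*3364 + 24476/3) - 23938)/23922 = ((568/3 - 3364 + 24476/3) - 23938)*(1/23922) = (4984 - 23938)*(1/23922) = -18954*1/23922 = -351/443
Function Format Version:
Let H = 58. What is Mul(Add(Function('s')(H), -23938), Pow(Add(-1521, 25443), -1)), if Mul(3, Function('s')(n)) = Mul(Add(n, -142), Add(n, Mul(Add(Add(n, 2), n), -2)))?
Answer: Rational(-351, 443) ≈ -0.79233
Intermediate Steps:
Function('s')(n) = Mul(Rational(1, 3), Add(-142, n), Add(-4, Mul(-3, n))) (Function('s')(n) = Mul(Rational(1, 3), Mul(Add(n, -142), Add(n, Mul(Add(Add(n, 2), n), -2)))) = Mul(Rational(1, 3), Mul(Add(-142, n), Add(n, Mul(Add(Add(2, n), n), -2)))) = Mul(Rational(1, 3), Mul(Add(-142, n), Add(n, Mul(Add(2, Mul(2, n)), -2)))) = Mul(Rational(1, 3), Mul(Add(-142, n), Add(n, Add(-4, Mul(-4, n))))) = Mul(Rational(1, 3), Mul(Add(-142, n), Add(-4, Mul(-3, n)))) = Mul(Rational(1, 3), Add(-142, n), Add(-4, Mul(-3, n))))
Mul(Add(Function('s')(H), -23938), Pow(Add(-1521, 25443), -1)) = Mul(Add(Add(Rational(568, 3), Mul(-1, Pow(58, 2)), Mul(Rational(422, 3), 58)), -23938), Pow(Add(-1521, 25443), -1)) = Mul(Add(Add(Rational(568, 3), Mul(-1, 3364), Rational(24476, 3)), -23938), Pow(23922, -1)) = Mul(Add(Add(Rational(568, 3), -3364, Rational(24476, 3)), -23938), Rational(1, 23922)) = Mul(Add(4984, -23938), Rational(1, 23922)) = Mul(-18954, Rational(1, 23922)) = Rational(-351, 443)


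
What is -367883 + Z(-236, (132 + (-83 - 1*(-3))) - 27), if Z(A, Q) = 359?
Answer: -367524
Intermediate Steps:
-367883 + Z(-236, (132 + (-83 - 1*(-3))) - 27) = -367883 + 359 = -367524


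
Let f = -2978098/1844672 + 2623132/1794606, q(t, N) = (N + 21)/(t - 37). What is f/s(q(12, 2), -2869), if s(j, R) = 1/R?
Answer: 19089963097321/43558676832 ≈ 438.26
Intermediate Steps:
q(t, N) = (21 + N)/(-37 + t)
f = -6653873509/43558676832 (f = -2978098*1/1844672 + 2623132*(1/1794606) = -78371/48544 + 1311566/897303 = -6653873509/43558676832 ≈ -0.15276)
f/s(q(12, 2), -2869) = -6653873509/(43558676832*(1/(-2869))) = -6653873509/(43558676832*(-1/2869)) = -6653873509/43558676832*(-2869) = 19089963097321/43558676832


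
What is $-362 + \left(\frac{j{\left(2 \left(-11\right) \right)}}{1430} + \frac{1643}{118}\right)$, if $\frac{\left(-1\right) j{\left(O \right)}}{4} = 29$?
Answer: $- \frac{29374039}{84370} \approx -348.16$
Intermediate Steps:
$j{\left(O \right)} = -116$ ($j{\left(O \right)} = \left(-4\right) 29 = -116$)
$-362 + \left(\frac{j{\left(2 \left(-11\right) \right)}}{1430} + \frac{1643}{118}\right) = -362 + \left(- \frac{116}{1430} + \frac{1643}{118}\right) = -362 + \left(\left(-116\right) \frac{1}{1430} + 1643 \cdot \frac{1}{118}\right) = -362 + \left(- \frac{58}{715} + \frac{1643}{118}\right) = -362 + \frac{1167901}{84370} = - \frac{29374039}{84370}$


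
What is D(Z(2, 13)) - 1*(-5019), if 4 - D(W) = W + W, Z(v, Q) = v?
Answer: 5019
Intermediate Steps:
D(W) = 4 - 2*W (D(W) = 4 - (W + W) = 4 - 2*W)
D(Z(2, 13)) - 1*(-5019) = (4 - 2*2) - 1*(-5019) = (4 - 4) + 5019 = 0 + 5019 = 5019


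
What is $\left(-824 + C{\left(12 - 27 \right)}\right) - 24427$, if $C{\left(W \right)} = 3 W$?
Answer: $-25296$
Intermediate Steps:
$\left(-824 + C{\left(12 - 27 \right)}\right) - 24427 = \left(-824 + 3 \left(12 - 27\right)\right) - 24427 = \left(-824 + 3 \left(-15\right)\right) - 24427 = \left(-824 - 45\right) - 24427 = -869 - 24427 = -25296$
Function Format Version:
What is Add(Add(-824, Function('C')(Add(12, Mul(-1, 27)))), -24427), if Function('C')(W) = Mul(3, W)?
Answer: -25296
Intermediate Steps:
Add(Add(-824, Function('C')(Add(12, Mul(-1, 27)))), -24427) = Add(Add(-824, Mul(3, Add(12, Mul(-1, 27)))), -24427) = Add(Add(-824, Mul(3, Add(12, -27))), -24427) = Add(Add(-824, Mul(3, -15)), -24427) = Add(Add(-824, -45), -24427) = Add(-869, -24427) = -25296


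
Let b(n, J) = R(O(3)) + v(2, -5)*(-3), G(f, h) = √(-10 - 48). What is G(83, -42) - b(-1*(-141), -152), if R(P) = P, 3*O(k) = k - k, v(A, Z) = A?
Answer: 6 + I*√58 ≈ 6.0 + 7.6158*I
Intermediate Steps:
O(k) = 0 (O(k) = (k - k)/3 = (⅓)*0 = 0)
G(f, h) = I*√58 (G(f, h) = √(-58) = I*√58)
b(n, J) = -6 (b(n, J) = 0 + 2*(-3) = 0 - 6 = -6)
G(83, -42) - b(-1*(-141), -152) = I*√58 - 1*(-6) = I*√58 + 6 = 6 + I*√58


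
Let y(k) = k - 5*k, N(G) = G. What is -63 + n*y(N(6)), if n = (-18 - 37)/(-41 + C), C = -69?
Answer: -75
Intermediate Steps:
n = 1/2 (n = (-18 - 37)/(-41 - 69) = -55/(-110) = -55*(-1/110) = 1/2 ≈ 0.50000)
y(k) = -4*k
-63 + n*y(N(6)) = -63 + (-4*6)/2 = -63 + (1/2)*(-24) = -63 - 12 = -75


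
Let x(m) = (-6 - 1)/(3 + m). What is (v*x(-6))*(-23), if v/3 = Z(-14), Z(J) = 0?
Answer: 0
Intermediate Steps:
v = 0 (v = 3*0 = 0)
x(m) = -7/(3 + m)
(v*x(-6))*(-23) = (0*(-7/(3 - 6)))*(-23) = (0*(-7/(-3)))*(-23) = (0*(-7*(-1/3)))*(-23) = (0*(7/3))*(-23) = 0*(-23) = 0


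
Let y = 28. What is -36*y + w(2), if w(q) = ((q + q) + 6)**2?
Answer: -908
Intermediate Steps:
w(q) = (6 + 2*q)**2 (w(q) = (2*q + 6)**2 = (6 + 2*q)**2)
-36*y + w(2) = -36*28 + 4*(3 + 2)**2 = -1008 + 4*5**2 = -1008 + 4*25 = -1008 + 100 = -908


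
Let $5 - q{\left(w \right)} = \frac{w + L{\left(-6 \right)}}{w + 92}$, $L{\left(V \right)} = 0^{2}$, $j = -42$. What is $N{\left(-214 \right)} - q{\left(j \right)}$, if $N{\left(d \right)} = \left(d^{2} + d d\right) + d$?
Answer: $\frac{2284304}{25} \approx 91372.0$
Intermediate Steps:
$L{\left(V \right)} = 0$
$N{\left(d \right)} = d + 2 d^{2}$ ($N{\left(d \right)} = \left(d^{2} + d^{2}\right) + d = 2 d^{2} + d = d + 2 d^{2}$)
$q{\left(w \right)} = 5 - \frac{w}{92 + w}$ ($q{\left(w \right)} = 5 - \frac{w + 0}{w + 92} = 5 - \frac{w}{92 + w}$)
$N{\left(-214 \right)} - q{\left(j \right)} = - 214 \left(1 + 2 \left(-214\right)\right) - \frac{4 \left(115 - 42\right)}{92 - 42} = - 214 \left(1 - 428\right) - 4 \cdot \frac{1}{50} \cdot 73 = \left(-214\right) \left(-427\right) - 4 \cdot \frac{1}{50} \cdot 73 = 91378 - \frac{146}{25} = \frac{2284304}{25}$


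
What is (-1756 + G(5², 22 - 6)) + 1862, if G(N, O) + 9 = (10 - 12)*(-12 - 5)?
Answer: 131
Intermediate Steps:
G(N, O) = 25 (G(N, O) = -9 + (10 - 12)*(-12 - 5) = -9 - 2*(-17) = -9 + 34 = 25)
(-1756 + G(5², 22 - 6)) + 1862 = (-1756 + 25) + 1862 = -1731 + 1862 = 131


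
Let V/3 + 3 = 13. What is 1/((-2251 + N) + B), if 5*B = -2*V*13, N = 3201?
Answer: 1/794 ≈ 0.0012594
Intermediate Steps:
V = 30 (V = -9 + 3*13 = -9 + 39 = 30)
B = -156 (B = (-2*30*13)/5 = (-60*13)/5 = (1/5)*(-780) = -156)
1/((-2251 + N) + B) = 1/((-2251 + 3201) - 156) = 1/(950 - 156) = 1/794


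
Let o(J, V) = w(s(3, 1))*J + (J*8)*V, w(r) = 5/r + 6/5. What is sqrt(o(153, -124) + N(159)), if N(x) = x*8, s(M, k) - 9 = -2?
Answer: I*sqrt(184008615)/35 ≈ 387.57*I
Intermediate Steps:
s(M, k) = 7 (s(M, k) = 9 - 2 = 7)
w(r) = 6/5 + 5/r (w(r) = 5/r + 6*(1/5) = 5/r + 6/5 = 6/5 + 5/r)
N(x) = 8*x
o(J, V) = 67*J/35 + 8*J*V (o(J, V) = (6/5 + 5/7)*J + (J*8)*V = (6/5 + 5*(1/7))*J + (8*J)*V = (6/5 + 5/7)*J + 8*J*V = 67*J/35 + 8*J*V)
sqrt(o(153, -124) + N(159)) = sqrt((1/35)*153*(67 + 280*(-124)) + 8*159) = sqrt((1/35)*153*(67 - 34720) + 1272) = sqrt((1/35)*153*(-34653) + 1272) = sqrt(-5301909/35 + 1272) = sqrt(-5257389/35) = I*sqrt(184008615)/35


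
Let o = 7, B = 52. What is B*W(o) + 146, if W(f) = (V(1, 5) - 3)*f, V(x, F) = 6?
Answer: 1238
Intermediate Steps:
W(f) = 3*f (W(f) = (6 - 3)*f = 3*f)
B*W(o) + 146 = 52*(3*7) + 146 = 52*21 + 146 = 1092 + 146 = 1238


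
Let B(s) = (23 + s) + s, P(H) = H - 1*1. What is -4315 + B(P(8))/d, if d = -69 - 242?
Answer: -1342002/311 ≈ -4315.1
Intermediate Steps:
P(H) = -1 + H (P(H) = H - 1 = -1 + H)
d = -311
B(s) = 23 + 2*s
-4315 + B(P(8))/d = -4315 + (23 + 2*(-1 + 8))/(-311) = -4315 + (23 + 2*7)*(-1/311) = -4315 + (23 + 14)*(-1/311) = -4315 + 37*(-1/311) = -4315 - 37/311 = -1342002/311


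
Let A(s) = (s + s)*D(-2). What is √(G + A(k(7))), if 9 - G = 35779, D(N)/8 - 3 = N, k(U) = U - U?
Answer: 7*I*√730 ≈ 189.13*I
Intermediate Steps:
k(U) = 0
D(N) = 24 + 8*N
G = -35770 (G = 9 - 1*35779 = 9 - 35779 = -35770)
A(s) = 16*s (A(s) = (s + s)*(24 + 8*(-2)) = (2*s)*(24 - 16) = (2*s)*8 = 16*s)
√(G + A(k(7))) = √(-35770 + 16*0) = √(-35770 + 0) = √(-35770) = 7*I*√730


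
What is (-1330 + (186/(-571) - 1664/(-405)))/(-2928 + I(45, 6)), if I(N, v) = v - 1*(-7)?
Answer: 306694336/674108325 ≈ 0.45496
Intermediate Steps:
I(N, v) = 7 + v (I(N, v) = v + 7 = 7 + v)
(-1330 + (186/(-571) - 1664/(-405)))/(-2928 + I(45, 6)) = (-1330 + (186/(-571) - 1664/(-405)))/(-2928 + (7 + 6)) = (-1330 + (186*(-1/571) - 1664*(-1/405)))/(-2928 + 13) = (-1330 + (-186/571 + 1664/405))/(-2915) = (-1330 + 874814/231255)*(-1/2915) = -306694336/231255*(-1/2915) = 306694336/674108325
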